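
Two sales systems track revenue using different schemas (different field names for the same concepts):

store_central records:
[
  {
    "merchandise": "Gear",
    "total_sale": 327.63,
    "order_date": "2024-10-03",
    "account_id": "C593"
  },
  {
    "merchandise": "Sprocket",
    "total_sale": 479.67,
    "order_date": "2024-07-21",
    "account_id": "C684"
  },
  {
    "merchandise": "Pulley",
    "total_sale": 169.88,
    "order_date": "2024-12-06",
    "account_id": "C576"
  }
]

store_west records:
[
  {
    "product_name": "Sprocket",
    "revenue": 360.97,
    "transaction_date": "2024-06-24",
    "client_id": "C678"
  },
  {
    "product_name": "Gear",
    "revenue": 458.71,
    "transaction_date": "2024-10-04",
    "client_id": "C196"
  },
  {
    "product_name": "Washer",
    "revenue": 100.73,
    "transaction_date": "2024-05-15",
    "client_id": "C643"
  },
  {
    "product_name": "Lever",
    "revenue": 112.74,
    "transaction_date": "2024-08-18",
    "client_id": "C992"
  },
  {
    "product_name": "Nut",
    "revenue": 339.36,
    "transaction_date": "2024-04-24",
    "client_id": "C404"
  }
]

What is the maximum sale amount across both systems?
479.67

Reconcile: "total_sale" (store_central) = "revenue" (store_west) = sale amount

Maximum in store_central: 479.67
Maximum in store_west: 458.71

Overall maximum: max(479.67, 458.71) = 479.67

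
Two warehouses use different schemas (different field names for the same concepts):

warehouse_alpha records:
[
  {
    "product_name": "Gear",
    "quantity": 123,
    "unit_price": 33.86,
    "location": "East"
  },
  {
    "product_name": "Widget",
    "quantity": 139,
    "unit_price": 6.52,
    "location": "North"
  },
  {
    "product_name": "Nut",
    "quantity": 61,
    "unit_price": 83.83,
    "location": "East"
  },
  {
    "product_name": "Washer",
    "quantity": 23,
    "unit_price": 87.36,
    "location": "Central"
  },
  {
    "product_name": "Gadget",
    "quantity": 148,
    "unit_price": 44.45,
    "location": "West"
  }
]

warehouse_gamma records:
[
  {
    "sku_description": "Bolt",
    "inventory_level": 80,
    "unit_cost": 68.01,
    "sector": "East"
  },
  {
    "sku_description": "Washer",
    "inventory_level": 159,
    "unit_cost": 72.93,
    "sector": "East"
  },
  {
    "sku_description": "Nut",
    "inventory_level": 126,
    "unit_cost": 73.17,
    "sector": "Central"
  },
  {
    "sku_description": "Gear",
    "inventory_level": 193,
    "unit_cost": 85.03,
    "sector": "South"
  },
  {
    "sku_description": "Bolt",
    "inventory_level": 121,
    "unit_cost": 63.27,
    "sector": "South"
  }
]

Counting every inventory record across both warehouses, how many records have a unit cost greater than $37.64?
8

Schema mapping: "unit_price" (warehouse_alpha) = "unit_cost" (warehouse_gamma) = unit cost

Records > $37.64 in warehouse_alpha: 3
Records > $37.64 in warehouse_gamma: 5

Total count: 3 + 5 = 8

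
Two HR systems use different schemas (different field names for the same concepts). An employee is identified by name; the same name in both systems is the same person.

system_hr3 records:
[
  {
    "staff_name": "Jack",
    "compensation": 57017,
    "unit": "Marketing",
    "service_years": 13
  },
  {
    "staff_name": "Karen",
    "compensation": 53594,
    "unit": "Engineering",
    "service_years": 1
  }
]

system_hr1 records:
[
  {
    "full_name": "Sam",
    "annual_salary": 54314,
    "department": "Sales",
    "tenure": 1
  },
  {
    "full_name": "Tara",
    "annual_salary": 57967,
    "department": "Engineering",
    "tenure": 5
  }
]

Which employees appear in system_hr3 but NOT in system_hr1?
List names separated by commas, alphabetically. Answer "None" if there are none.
Jack, Karen

Schema mapping: "staff_name" (system_hr3) = "full_name" (system_hr1) = employee name

Names in system_hr3: ['Jack', 'Karen']
Names in system_hr1: ['Sam', 'Tara']

In system_hr3 but not system_hr1: ['Jack', 'Karen']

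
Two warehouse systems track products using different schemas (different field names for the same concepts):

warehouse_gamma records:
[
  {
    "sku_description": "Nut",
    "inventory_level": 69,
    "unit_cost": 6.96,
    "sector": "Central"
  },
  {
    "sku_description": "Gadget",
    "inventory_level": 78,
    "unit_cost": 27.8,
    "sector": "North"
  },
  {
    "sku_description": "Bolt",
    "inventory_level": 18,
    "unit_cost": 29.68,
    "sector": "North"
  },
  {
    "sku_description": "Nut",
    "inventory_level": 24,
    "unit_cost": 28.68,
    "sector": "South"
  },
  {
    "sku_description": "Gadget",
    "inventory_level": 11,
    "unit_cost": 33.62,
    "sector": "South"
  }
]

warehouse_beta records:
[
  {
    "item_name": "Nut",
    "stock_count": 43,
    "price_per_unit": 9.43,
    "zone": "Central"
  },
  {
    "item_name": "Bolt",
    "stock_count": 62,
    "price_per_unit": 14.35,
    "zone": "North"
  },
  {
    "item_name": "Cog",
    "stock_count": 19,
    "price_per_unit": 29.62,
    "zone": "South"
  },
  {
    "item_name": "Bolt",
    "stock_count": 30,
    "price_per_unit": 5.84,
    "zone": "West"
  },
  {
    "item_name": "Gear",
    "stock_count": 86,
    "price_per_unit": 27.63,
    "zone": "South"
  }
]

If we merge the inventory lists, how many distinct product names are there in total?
5

Schema mapping: "sku_description" (warehouse_gamma) = "item_name" (warehouse_beta) = product name

Products in warehouse_gamma: ['Bolt', 'Gadget', 'Nut']
Products in warehouse_beta: ['Bolt', 'Cog', 'Gear', 'Nut']

Union (unique products): ['Bolt', 'Cog', 'Gadget', 'Gear', 'Nut']
Count: 5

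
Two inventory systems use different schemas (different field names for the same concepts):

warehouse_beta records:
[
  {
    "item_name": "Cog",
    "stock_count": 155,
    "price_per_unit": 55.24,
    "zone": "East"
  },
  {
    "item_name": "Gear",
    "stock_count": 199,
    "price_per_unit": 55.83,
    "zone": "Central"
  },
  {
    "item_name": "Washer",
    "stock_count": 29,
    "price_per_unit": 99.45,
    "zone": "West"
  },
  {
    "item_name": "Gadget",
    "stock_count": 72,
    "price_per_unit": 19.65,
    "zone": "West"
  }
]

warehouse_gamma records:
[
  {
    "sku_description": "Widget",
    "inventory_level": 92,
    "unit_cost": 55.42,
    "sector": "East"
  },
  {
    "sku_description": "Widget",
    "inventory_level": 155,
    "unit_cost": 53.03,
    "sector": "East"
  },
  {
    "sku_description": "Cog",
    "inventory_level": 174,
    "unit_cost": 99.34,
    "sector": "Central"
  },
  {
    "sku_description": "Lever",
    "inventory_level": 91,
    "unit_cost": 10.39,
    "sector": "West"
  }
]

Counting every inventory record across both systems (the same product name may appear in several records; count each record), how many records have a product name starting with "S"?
0

Schema mapping: "item_name" (warehouse_beta) = "sku_description" (warehouse_gamma) = product name

Records with product name starting with "S" in warehouse_beta: 0
Records with product name starting with "S" in warehouse_gamma: 0

Total: 0 + 0 = 0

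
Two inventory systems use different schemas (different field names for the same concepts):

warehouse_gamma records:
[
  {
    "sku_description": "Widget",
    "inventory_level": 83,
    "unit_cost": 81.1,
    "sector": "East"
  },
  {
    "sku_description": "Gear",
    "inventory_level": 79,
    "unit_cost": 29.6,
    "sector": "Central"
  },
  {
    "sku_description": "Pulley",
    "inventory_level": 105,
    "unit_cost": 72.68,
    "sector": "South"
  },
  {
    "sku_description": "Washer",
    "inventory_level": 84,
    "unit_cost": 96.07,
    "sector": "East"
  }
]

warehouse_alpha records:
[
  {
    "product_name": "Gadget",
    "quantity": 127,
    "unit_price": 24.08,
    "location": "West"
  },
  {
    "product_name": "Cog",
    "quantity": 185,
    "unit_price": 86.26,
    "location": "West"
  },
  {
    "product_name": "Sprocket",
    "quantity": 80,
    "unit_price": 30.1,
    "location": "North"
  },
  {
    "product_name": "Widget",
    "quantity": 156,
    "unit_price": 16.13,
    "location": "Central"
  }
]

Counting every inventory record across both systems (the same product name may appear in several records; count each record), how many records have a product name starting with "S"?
1

Schema mapping: "sku_description" (warehouse_gamma) = "product_name" (warehouse_alpha) = product name

Records with product name starting with "S" in warehouse_gamma: 0
Records with product name starting with "S" in warehouse_alpha: 1

Total: 0 + 1 = 1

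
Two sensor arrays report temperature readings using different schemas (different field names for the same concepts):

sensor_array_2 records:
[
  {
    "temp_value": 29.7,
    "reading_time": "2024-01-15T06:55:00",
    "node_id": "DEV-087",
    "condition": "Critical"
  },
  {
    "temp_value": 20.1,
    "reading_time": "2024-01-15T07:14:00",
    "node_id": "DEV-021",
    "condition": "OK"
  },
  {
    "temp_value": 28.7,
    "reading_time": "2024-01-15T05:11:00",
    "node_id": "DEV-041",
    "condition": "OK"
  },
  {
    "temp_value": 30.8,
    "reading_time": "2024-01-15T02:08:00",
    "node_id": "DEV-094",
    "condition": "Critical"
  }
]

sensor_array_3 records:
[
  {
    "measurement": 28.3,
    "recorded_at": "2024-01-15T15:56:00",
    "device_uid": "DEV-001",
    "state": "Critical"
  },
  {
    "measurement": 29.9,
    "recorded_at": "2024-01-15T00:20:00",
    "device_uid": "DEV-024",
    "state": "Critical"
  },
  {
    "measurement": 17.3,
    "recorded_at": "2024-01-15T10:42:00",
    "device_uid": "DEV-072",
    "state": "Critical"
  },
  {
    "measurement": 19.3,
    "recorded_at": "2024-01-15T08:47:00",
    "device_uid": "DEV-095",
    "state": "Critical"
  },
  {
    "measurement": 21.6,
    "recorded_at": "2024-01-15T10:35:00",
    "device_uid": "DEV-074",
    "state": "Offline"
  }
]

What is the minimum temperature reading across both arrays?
17.3

Schema mapping: "temp_value" (sensor_array_2) = "measurement" (sensor_array_3) = temperature reading

Minimum in sensor_array_2: 20.1
Minimum in sensor_array_3: 17.3

Overall minimum: min(20.1, 17.3) = 17.3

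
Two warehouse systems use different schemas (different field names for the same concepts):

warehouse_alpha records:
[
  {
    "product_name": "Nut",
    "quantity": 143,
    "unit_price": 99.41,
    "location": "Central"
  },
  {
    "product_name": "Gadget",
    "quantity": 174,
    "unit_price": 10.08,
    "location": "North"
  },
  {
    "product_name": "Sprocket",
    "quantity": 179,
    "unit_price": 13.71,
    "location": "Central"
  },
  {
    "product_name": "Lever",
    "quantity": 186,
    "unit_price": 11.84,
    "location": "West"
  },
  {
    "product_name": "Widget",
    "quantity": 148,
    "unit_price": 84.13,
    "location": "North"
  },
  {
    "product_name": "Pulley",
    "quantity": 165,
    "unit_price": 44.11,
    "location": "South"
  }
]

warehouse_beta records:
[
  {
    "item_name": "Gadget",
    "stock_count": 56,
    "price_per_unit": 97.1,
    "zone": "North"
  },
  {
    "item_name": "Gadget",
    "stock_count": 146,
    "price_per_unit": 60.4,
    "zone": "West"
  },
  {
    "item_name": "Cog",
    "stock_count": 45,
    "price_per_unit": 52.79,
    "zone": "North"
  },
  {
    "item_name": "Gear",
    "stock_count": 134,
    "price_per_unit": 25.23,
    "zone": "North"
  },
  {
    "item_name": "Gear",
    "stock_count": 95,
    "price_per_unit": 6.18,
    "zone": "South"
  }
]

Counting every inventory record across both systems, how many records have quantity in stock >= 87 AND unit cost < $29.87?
5

Schema mappings:
- "quantity" (warehouse_alpha) = "stock_count" (warehouse_beta) = quantity
- "unit_price" (warehouse_alpha) = "price_per_unit" (warehouse_beta) = unit cost

Records meeting both conditions in warehouse_alpha: 3
Records meeting both conditions in warehouse_beta: 2

Total: 3 + 2 = 5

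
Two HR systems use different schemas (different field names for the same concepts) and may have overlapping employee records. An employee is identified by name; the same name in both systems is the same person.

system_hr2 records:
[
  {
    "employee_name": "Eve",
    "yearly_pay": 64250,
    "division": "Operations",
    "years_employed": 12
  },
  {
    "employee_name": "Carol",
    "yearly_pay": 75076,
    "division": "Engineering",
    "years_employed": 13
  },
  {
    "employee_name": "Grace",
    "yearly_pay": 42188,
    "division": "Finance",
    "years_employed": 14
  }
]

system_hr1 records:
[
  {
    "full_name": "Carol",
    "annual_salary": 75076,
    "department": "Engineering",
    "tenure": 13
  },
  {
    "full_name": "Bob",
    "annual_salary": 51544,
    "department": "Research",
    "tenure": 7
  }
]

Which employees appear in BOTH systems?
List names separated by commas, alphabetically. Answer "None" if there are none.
Carol

Schema mapping: "employee_name" (system_hr2) = "full_name" (system_hr1) = employee name

Names in system_hr2: ['Carol', 'Eve', 'Grace']
Names in system_hr1: ['Bob', 'Carol']

Intersection: ['Carol']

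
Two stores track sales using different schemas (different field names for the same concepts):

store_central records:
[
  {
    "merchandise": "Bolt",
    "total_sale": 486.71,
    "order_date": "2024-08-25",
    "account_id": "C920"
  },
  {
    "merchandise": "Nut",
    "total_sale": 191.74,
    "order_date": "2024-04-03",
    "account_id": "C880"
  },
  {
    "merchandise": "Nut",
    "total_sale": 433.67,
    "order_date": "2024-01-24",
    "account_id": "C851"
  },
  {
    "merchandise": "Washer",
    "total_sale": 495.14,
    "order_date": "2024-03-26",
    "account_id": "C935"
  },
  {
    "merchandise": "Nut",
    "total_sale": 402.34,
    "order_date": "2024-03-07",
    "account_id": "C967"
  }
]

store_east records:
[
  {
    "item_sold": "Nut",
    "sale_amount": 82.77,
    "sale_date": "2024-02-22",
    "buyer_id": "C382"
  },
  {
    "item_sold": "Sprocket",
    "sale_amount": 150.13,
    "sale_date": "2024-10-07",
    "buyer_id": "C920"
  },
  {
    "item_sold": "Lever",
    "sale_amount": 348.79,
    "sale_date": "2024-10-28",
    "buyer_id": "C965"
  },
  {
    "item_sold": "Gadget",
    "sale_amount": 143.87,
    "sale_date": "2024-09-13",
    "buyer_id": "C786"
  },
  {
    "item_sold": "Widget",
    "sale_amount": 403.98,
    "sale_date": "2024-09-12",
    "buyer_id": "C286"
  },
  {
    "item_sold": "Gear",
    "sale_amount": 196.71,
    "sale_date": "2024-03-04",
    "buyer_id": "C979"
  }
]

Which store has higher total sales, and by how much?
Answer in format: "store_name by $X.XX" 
store_central by $683.35

Schema mapping: "total_sale" (store_central) = "sale_amount" (store_east) = sale amount

Total for store_central: 2009.60
Total for store_east: 1326.25

Difference: |2009.60 - 1326.25| = 683.35
store_central has higher sales by $683.35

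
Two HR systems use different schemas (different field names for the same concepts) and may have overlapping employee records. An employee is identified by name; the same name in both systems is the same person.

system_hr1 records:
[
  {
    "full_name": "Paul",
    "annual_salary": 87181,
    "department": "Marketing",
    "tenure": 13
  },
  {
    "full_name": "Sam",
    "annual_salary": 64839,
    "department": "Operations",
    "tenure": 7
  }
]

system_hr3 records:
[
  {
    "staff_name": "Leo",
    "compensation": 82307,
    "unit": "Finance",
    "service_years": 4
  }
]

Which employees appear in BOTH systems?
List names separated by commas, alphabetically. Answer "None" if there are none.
None

Schema mapping: "full_name" (system_hr1) = "staff_name" (system_hr3) = employee name

Names in system_hr1: ['Paul', 'Sam']
Names in system_hr3: ['Leo']

Intersection: None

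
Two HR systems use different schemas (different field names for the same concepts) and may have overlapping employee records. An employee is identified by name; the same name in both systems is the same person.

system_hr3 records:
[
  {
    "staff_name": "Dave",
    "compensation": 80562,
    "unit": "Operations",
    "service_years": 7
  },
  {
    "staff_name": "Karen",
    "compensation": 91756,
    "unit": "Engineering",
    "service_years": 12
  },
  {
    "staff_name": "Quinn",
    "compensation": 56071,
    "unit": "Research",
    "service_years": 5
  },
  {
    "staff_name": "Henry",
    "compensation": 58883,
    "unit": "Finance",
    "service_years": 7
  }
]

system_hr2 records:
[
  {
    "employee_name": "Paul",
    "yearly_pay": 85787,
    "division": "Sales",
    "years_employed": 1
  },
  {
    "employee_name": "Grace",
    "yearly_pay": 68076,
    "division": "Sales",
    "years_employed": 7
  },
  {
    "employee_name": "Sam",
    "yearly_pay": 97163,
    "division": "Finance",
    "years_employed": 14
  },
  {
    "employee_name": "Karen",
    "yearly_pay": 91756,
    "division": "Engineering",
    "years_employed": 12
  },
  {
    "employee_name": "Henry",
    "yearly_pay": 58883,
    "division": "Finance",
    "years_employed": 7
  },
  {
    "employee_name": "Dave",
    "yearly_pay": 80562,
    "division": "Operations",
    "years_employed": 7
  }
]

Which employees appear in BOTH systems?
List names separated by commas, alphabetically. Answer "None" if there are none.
Dave, Henry, Karen

Schema mapping: "staff_name" (system_hr3) = "employee_name" (system_hr2) = employee name

Names in system_hr3: ['Dave', 'Henry', 'Karen', 'Quinn']
Names in system_hr2: ['Dave', 'Grace', 'Henry', 'Karen', 'Paul', 'Sam']

Intersection: ['Dave', 'Henry', 'Karen']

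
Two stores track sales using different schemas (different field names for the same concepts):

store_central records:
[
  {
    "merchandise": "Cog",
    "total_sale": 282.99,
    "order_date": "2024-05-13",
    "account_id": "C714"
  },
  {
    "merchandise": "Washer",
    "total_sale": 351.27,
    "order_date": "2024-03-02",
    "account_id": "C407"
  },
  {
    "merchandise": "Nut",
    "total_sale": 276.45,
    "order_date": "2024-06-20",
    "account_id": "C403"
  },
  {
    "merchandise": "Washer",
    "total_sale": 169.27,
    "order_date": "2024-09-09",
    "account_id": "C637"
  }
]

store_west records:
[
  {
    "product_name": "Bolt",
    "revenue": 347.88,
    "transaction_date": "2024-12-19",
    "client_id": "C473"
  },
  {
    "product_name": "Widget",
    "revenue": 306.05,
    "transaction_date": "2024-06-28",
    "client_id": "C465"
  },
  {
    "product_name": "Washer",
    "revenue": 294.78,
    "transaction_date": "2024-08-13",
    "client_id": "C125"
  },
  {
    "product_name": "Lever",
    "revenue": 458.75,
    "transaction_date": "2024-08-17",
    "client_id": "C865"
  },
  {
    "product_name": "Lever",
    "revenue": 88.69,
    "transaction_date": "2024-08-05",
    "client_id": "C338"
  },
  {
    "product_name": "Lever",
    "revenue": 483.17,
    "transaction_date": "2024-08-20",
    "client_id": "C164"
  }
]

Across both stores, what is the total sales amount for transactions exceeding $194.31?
2801.34

Schema mapping: "total_sale" (store_central) = "revenue" (store_west) = sale amount

Sum of sales > $194.31 in store_central: 910.71
Sum of sales > $194.31 in store_west: 1890.63

Total: 910.71 + 1890.63 = 2801.34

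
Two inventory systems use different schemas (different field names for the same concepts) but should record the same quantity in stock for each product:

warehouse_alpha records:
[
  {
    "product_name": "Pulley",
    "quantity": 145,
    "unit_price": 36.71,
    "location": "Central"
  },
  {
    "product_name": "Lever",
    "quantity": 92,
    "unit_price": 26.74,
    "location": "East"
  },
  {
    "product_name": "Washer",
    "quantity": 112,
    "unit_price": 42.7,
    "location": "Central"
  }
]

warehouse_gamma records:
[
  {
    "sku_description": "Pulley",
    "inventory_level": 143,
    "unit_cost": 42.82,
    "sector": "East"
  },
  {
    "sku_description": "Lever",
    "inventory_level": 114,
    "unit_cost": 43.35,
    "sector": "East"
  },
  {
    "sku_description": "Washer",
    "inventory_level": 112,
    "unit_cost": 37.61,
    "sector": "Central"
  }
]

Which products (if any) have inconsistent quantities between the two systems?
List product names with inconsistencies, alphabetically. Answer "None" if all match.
Lever, Pulley

Schema mappings:
- "product_name" (warehouse_alpha) = "sku_description" (warehouse_gamma) = product name
- "quantity" (warehouse_alpha) = "inventory_level" (warehouse_gamma) = quantity

Comparison:
  Pulley: 145 vs 143 - MISMATCH
  Lever: 92 vs 114 - MISMATCH
  Washer: 112 vs 112 - MATCH

Products with inconsistencies: Lever, Pulley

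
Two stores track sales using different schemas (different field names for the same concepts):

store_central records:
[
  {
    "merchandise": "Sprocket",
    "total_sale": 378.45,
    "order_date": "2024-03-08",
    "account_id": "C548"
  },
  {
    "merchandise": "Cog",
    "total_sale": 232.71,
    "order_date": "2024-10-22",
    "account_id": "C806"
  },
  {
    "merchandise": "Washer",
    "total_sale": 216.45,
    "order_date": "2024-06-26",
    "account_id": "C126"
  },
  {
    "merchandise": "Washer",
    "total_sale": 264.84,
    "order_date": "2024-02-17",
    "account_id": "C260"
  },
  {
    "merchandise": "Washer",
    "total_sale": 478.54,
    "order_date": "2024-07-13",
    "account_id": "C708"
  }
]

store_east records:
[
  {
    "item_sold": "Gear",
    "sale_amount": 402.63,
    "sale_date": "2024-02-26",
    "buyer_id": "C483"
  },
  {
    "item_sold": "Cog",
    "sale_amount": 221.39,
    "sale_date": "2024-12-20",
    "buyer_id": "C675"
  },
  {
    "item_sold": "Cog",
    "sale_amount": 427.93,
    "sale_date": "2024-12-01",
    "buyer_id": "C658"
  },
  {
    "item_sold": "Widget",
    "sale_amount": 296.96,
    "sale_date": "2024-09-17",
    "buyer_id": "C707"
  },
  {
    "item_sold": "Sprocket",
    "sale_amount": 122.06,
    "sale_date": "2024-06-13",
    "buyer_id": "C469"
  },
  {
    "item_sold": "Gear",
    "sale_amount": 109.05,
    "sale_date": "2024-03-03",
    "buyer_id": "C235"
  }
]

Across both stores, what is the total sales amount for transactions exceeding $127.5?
2919.9

Schema mapping: "total_sale" (store_central) = "sale_amount" (store_east) = sale amount

Sum of sales > $127.5 in store_central: 1570.99
Sum of sales > $127.5 in store_east: 1348.91

Total: 1570.99 + 1348.91 = 2919.9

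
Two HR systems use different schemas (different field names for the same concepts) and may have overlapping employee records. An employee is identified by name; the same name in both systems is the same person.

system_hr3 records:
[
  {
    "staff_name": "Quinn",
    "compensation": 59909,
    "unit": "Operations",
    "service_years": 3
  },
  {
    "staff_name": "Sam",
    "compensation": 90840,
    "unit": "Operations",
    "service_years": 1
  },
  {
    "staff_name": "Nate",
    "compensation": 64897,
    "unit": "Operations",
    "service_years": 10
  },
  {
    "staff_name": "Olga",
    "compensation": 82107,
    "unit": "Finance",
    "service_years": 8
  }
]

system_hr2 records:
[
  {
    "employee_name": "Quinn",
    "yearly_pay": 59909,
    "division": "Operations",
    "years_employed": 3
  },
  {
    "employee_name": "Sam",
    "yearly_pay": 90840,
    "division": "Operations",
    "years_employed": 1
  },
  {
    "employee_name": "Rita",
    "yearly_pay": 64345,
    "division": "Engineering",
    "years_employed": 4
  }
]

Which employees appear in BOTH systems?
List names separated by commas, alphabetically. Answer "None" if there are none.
Quinn, Sam

Schema mapping: "staff_name" (system_hr3) = "employee_name" (system_hr2) = employee name

Names in system_hr3: ['Nate', 'Olga', 'Quinn', 'Sam']
Names in system_hr2: ['Quinn', 'Rita', 'Sam']

Intersection: ['Quinn', 'Sam']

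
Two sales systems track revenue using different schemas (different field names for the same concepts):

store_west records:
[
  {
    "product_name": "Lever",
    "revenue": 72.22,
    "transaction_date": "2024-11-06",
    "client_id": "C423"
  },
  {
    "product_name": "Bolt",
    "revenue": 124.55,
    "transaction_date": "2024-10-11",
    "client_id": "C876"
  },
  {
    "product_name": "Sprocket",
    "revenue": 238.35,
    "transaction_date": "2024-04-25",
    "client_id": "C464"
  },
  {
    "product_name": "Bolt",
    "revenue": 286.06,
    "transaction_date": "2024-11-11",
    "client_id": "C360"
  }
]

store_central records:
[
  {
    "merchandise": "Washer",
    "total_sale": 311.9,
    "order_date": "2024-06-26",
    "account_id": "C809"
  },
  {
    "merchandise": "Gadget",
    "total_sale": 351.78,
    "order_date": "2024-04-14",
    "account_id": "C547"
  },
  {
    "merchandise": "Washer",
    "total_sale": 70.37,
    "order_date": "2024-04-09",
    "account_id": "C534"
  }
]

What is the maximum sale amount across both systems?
351.78

Reconcile: "revenue" (store_west) = "total_sale" (store_central) = sale amount

Maximum in store_west: 286.06
Maximum in store_central: 351.78

Overall maximum: max(286.06, 351.78) = 351.78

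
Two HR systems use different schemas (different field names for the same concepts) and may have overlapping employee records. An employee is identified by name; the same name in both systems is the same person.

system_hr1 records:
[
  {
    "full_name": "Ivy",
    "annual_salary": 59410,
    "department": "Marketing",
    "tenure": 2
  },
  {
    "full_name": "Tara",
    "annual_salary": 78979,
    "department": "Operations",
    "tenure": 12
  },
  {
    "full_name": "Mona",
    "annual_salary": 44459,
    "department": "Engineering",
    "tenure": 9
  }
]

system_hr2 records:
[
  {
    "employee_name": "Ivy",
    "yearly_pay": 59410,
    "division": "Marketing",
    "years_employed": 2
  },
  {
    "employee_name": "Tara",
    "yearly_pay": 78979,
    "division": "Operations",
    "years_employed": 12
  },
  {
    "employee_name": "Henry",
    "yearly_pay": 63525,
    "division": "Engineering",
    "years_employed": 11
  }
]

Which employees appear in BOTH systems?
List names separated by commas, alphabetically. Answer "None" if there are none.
Ivy, Tara

Schema mapping: "full_name" (system_hr1) = "employee_name" (system_hr2) = employee name

Names in system_hr1: ['Ivy', 'Mona', 'Tara']
Names in system_hr2: ['Henry', 'Ivy', 'Tara']

Intersection: ['Ivy', 'Tara']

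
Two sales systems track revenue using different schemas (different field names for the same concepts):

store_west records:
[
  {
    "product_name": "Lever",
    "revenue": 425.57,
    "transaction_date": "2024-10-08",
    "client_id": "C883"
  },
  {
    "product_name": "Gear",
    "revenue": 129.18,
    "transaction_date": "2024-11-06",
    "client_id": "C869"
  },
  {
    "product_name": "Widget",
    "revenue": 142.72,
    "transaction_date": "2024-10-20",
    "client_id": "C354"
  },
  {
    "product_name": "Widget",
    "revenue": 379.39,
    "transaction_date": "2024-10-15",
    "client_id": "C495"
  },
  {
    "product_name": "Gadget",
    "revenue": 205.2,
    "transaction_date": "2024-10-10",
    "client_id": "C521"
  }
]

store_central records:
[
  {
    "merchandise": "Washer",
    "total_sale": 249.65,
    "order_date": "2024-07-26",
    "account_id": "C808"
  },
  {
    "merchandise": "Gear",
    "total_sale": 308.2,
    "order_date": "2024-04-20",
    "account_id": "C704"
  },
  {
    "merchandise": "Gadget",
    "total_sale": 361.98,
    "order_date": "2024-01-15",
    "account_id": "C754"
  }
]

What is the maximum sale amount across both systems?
425.57

Reconcile: "revenue" (store_west) = "total_sale" (store_central) = sale amount

Maximum in store_west: 425.57
Maximum in store_central: 361.98

Overall maximum: max(425.57, 361.98) = 425.57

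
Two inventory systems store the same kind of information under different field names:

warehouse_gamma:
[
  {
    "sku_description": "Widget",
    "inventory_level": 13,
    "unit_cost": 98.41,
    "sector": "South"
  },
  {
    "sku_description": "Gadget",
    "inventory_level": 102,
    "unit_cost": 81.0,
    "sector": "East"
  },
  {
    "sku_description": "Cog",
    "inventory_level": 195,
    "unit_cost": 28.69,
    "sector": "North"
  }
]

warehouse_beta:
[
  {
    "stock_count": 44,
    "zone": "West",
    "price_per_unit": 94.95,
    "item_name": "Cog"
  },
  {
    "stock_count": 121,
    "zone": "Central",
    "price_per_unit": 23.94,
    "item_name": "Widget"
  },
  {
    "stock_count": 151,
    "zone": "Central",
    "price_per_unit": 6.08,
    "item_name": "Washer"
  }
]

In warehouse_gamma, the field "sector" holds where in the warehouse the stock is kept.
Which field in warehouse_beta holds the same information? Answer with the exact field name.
zone

In warehouse_gamma, "sector" holds where in the warehouse the stock is kept.
The fields in warehouse_beta are: "stock_count", "zone", "price_per_unit", "item_name".
"zone" is the match: the name refers to the same concept and its values are area labels (e.g. 'Central', 'West').
The other fields ("stock_count", "price_per_unit", "item_name") hold different kinds of data.

So "sector" in warehouse_gamma corresponds to "zone" in warehouse_beta.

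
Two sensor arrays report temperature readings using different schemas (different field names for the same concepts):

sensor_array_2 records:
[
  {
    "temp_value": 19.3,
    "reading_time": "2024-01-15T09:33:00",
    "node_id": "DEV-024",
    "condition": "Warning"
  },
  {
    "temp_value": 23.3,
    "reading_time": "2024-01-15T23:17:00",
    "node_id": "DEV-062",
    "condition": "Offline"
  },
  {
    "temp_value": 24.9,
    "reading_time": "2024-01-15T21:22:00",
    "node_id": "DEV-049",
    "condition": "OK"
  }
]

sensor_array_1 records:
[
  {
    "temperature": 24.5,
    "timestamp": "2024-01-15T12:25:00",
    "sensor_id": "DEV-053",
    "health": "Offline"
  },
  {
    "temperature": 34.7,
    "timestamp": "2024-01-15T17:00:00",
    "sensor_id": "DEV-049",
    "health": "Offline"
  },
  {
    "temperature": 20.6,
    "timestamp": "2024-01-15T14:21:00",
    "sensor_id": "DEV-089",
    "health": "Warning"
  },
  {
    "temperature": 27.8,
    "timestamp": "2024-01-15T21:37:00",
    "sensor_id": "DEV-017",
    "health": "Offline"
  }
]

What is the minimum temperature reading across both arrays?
19.3

Schema mapping: "temp_value" (sensor_array_2) = "temperature" (sensor_array_1) = temperature reading

Minimum in sensor_array_2: 19.3
Minimum in sensor_array_1: 20.6

Overall minimum: min(19.3, 20.6) = 19.3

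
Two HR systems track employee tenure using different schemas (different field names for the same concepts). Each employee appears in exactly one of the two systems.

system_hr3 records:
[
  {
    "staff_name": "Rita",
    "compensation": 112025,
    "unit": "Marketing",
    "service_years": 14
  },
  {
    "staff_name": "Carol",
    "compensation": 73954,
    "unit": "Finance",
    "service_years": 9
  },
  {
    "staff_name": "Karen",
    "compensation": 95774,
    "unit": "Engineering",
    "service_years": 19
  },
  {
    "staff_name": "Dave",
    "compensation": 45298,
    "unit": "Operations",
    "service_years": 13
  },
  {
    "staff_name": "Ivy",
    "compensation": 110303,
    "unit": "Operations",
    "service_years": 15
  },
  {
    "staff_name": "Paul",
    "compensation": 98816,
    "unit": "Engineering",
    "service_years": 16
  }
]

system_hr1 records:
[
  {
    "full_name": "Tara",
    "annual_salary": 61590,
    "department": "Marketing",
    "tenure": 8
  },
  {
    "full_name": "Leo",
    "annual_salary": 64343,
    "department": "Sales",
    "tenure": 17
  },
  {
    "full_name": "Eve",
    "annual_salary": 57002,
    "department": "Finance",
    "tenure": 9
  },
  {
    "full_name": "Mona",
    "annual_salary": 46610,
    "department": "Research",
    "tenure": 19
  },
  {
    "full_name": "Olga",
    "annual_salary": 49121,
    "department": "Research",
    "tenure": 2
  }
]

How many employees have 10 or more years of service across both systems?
7

Reconcile schemas: "service_years" (system_hr3) = "tenure" (system_hr1) = years of service

From system_hr3: 5 employees with >= 10 years
From system_hr1: 2 employees with >= 10 years

Total: 5 + 2 = 7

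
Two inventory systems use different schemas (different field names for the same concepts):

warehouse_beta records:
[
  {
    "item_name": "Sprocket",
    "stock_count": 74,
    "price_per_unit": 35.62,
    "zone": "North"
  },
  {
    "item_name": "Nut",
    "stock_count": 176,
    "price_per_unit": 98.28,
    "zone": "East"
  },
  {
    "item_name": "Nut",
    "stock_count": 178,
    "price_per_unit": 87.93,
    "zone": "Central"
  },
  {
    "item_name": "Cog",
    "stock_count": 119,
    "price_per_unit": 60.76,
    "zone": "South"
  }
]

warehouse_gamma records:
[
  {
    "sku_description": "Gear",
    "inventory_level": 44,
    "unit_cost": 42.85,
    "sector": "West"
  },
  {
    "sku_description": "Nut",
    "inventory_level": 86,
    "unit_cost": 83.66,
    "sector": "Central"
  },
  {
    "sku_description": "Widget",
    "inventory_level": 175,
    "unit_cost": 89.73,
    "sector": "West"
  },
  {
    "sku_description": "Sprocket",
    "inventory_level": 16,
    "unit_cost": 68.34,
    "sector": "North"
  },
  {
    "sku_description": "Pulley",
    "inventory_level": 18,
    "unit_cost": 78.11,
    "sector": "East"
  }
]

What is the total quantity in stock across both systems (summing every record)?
886

To reconcile these schemas, identify the field holding the quantity in stock in each system:
1. In warehouse_beta it is "stock_count"
2. In warehouse_gamma it is "inventory_level"

From warehouse_beta: 74 + 176 + 178 + 119 = 547
From warehouse_gamma: 44 + 86 + 175 + 16 + 18 = 339

Total: 547 + 339 = 886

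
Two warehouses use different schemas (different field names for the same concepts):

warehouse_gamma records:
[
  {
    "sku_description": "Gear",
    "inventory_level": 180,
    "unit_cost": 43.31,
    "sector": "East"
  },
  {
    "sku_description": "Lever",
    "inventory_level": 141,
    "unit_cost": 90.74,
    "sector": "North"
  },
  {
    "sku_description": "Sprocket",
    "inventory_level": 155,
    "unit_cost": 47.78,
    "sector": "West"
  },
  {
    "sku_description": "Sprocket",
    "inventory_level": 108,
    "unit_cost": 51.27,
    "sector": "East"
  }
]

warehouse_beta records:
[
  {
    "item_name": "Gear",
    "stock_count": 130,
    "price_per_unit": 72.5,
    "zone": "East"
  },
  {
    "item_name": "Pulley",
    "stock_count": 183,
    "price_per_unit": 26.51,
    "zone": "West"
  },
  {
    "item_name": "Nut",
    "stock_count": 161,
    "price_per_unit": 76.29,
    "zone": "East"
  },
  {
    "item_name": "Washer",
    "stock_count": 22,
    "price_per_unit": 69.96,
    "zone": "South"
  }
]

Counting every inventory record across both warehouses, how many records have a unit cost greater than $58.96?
4

Schema mapping: "unit_cost" (warehouse_gamma) = "price_per_unit" (warehouse_beta) = unit cost

Records > $58.96 in warehouse_gamma: 1
Records > $58.96 in warehouse_beta: 3

Total count: 1 + 3 = 4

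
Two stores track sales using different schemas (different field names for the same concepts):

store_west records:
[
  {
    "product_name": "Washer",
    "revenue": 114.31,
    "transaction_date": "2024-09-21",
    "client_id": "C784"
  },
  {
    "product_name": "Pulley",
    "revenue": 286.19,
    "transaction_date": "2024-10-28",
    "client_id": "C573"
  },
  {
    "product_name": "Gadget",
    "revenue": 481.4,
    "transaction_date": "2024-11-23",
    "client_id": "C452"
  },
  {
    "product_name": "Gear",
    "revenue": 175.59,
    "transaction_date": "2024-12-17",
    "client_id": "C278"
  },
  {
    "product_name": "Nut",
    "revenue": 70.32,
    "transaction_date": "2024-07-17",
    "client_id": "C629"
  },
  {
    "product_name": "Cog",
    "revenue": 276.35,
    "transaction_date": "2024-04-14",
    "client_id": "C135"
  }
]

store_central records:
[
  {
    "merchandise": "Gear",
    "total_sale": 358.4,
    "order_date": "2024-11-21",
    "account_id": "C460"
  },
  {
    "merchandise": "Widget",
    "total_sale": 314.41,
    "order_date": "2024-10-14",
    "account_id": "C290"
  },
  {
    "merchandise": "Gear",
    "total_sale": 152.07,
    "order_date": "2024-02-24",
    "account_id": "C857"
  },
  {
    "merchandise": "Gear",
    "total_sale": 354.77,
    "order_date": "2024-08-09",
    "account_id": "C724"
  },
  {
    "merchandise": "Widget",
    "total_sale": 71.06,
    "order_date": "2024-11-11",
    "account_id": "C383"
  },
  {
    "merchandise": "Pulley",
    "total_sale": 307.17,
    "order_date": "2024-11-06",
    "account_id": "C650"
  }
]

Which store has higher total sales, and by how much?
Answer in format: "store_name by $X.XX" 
store_central by $153.72

Schema mapping: "revenue" (store_west) = "total_sale" (store_central) = sale amount

Total for store_west: 1404.16
Total for store_central: 1557.88

Difference: |1404.16 - 1557.88| = 153.72
store_central has higher sales by $153.72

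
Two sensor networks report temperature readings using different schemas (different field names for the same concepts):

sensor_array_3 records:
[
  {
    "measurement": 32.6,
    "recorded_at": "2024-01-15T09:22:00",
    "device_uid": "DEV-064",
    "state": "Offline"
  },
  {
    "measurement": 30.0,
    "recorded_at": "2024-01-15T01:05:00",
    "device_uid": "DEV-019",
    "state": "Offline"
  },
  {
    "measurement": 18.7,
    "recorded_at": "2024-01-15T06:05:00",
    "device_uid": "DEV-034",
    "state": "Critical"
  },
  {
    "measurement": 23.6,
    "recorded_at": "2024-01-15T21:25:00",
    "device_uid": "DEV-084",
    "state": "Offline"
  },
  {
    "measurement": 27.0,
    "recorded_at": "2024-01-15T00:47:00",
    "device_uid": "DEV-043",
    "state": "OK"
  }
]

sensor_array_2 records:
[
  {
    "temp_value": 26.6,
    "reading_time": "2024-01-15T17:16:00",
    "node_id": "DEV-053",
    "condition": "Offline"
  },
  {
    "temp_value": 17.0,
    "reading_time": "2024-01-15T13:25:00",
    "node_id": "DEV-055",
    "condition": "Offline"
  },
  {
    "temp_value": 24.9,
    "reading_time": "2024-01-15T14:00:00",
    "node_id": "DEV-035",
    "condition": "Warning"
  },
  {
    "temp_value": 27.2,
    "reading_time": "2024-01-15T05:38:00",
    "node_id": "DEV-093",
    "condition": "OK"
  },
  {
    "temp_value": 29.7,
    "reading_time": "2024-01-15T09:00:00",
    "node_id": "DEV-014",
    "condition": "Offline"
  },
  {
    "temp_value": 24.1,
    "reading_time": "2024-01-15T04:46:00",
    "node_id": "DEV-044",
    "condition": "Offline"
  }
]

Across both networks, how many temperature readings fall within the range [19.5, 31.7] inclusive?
8

Schema mapping: "measurement" (sensor_array_3) = "temp_value" (sensor_array_2) = temperature

Readings in [19.5, 31.7] from sensor_array_3: 3
Readings in [19.5, 31.7] from sensor_array_2: 5

Total count: 3 + 5 = 8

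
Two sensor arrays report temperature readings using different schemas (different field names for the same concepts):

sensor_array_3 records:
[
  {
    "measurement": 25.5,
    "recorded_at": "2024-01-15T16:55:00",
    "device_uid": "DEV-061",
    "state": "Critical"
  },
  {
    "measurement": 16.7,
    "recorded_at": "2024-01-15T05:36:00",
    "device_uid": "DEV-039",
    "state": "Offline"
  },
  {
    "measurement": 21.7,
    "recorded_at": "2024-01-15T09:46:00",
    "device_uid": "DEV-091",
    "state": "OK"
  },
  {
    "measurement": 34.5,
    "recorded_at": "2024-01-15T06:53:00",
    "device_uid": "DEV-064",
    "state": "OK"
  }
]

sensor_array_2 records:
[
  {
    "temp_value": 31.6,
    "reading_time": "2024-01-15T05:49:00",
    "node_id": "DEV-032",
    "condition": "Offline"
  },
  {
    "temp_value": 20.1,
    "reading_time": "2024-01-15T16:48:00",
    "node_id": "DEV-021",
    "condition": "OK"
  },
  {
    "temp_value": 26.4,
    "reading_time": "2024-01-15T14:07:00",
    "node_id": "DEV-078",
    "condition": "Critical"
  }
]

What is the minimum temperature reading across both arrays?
16.7

Schema mapping: "measurement" (sensor_array_3) = "temp_value" (sensor_array_2) = temperature reading

Minimum in sensor_array_3: 16.7
Minimum in sensor_array_2: 20.1

Overall minimum: min(16.7, 20.1) = 16.7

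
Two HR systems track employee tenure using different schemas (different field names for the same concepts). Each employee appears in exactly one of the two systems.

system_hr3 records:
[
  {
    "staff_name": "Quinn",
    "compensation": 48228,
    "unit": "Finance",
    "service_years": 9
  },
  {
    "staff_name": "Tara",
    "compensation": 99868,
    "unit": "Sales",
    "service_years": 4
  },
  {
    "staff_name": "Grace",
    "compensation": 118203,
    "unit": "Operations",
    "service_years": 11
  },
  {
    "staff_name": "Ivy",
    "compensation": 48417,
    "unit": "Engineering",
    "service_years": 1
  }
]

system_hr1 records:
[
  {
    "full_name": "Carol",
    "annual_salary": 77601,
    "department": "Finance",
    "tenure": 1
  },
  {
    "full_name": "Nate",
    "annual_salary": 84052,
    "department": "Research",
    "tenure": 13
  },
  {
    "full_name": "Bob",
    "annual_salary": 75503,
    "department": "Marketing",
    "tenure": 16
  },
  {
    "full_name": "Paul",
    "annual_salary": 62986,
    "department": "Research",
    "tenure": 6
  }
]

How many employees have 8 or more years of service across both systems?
4

Reconcile schemas: "service_years" (system_hr3) = "tenure" (system_hr1) = years of service

From system_hr3: 2 employees with >= 8 years
From system_hr1: 2 employees with >= 8 years

Total: 2 + 2 = 4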